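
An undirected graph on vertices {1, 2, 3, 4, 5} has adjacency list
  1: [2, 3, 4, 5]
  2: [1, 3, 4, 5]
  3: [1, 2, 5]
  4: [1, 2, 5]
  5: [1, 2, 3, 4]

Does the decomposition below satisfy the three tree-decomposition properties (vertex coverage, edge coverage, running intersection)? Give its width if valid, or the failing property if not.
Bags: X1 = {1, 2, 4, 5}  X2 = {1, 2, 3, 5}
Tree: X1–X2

Yes; width 3.

Vertex coverage: the bags together contain {1, 2, 3, 4, 5}, the full vertex set. Edge coverage: each edge of G has both endpoints in at least one bag. Running intersection: for every vertex, the bags containing it form a connected subtree. All three properties hold, so this is a valid tree decomposition of width max|bag| − 1 = 3, and hence tw(G) ≤ 3.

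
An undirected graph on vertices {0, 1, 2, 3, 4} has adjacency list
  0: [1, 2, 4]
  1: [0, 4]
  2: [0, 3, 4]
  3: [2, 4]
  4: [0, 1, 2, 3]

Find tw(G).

2

A width-2 tree decomposition is:
Bags: B1 = {0, 2, 4}  B2 = {0, 1, 4}  B3 = {2, 3, 4}
Tree: B1–B2, B1–B3
Each bag holds 3 vertices, so the decomposition has width 2, which upper-bounds the treewidth. For the lower bound, the 3 vertices {0, 1, 4} are pairwise adjacent, and any tree decomposition puts a clique entirely inside one bag — forcing width ≥ 2. Therefore the treewidth is 2.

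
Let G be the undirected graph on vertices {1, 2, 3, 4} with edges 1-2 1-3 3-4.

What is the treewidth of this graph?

1

A width-1 tree decomposition is:
Bags: B1 = {1, 2}  B2 = {1, 3}  B3 = {3, 4}
Tree: B1–B2, B2–B3
Every bag has size at most 2, so the width is 2 − 1 = 1 and tw(G) ≤ 1. Since G has at least one edge (e.g. 2–1), it is not an edgeless graph, so tw(G) ≥ 1. Combining the bounds, tw(G) = 1.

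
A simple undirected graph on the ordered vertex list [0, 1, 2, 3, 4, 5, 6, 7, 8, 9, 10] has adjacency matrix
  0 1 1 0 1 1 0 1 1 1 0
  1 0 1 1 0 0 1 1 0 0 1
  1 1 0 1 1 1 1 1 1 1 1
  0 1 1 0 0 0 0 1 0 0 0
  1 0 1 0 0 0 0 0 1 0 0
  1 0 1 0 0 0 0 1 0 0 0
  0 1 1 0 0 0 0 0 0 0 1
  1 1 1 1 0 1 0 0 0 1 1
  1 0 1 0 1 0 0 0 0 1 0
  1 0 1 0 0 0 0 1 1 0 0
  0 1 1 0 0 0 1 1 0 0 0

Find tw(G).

3

A width-3 tree decomposition is:
Bags: B1 = {0, 2, 7, 9}  B2 = {0, 1, 2, 7}  B3 = {0, 2, 8, 9}  B4 = {1, 2, 3, 7}  B5 = {1, 2, 7, 10}  B6 = {1, 2, 6, 10}  B7 = {0, 2, 5, 7}  B8 = {0, 2, 4, 8}
Tree: B1–B2, B1–B3, B2–B4, B2–B5, B5–B6, B2–B7, B3–B8
Each bag holds 4 vertices, so the decomposition has width 3, which upper-bounds the treewidth. On the other hand G contains the 4-clique {0, 2, 8, 9}. A clique must lie in a single bag of any decomposition, so no decomposition can have width below 3. The upper and lower bounds meet at 3, so that is the treewidth.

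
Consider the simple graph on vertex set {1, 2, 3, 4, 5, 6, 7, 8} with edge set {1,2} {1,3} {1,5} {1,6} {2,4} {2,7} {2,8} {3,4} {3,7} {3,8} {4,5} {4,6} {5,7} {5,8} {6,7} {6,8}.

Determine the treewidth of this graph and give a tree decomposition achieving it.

Treewidth 4.
One optimal decomposition is:
Bags: B1 = {1, 2, 3, 5, 6}  B2 = {2, 3, 5, 6, 8}  B3 = {2, 3, 5, 6, 7}  B4 = {2, 3, 4, 5, 6}
Tree: B1–B2, B2–B3, B3–B4

Every bag has size at most 5, so the width is 5 − 1 = 4 and tw(G) ≤ 4. For the lower bound: the 5 vertex sets {1,5}, {6,8}, {2,7}, {3}, {4} are disjoint, each induces a connected subgraph, and every pair is joined by at least one edge of G. Contracting each set to a single vertex therefore yields K_{5} as a minor, and since treewidth is minor-monotone, tw(G) ≥ tw(K_{5}) = 4. Combining the bounds, tw(G) = 4.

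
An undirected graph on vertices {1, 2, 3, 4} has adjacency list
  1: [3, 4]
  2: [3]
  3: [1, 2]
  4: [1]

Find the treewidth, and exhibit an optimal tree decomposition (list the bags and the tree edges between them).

Each bag holds 2 vertices, so the decomposition has width 1, which upper-bounds the treewidth. Any graph with an edge has treewidth ≥ 1, and G has the edge 4–1. The upper and lower bounds meet at 1, so that is the treewidth.

Treewidth 1.
One optimal decomposition is:
Bags: B1 = {1, 4}  B2 = {1, 3}  B3 = {2, 3}
Tree: B1–B2, B2–B3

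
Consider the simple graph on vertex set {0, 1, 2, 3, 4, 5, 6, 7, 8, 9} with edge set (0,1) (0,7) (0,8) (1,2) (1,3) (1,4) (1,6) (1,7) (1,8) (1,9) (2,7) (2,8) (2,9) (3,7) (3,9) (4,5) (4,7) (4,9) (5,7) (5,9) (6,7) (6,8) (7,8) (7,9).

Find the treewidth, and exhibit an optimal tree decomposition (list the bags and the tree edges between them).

Treewidth 3.
One optimal decomposition is:
Bags: B1 = {1, 2, 7, 9}  B2 = {1, 4, 7, 9}  B3 = {1, 3, 7, 9}  B4 = {1, 2, 7, 8}  B5 = {0, 1, 7, 8}  B6 = {1, 6, 7, 8}  B7 = {4, 5, 7, 9}
Tree: B1–B2, B1–B3, B1–B4, B4–B5, B4–B6, B2–B7

The largest bag has 4 vertices, giving width 3; this decomposition certifies tw(G) ≤ 3. Conversely, {0, 1, 7, 8} is a clique of size 4, and the vertices of any clique must share a bag in every tree decomposition; so some bag has ≥ 4 vertices and tw(G) ≥ 3. The upper and lower bounds meet at 3, so that is the treewidth.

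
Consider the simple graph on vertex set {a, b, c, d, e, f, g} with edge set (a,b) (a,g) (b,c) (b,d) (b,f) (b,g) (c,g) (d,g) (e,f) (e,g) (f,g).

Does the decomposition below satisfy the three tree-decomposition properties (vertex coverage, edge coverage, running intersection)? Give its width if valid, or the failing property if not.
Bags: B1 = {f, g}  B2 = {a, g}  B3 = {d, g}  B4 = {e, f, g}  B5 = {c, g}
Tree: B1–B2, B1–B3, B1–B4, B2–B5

No — vertex b appears in no bag.

A tree decomposition must satisfy three properties: every vertex lies in some bag; for every edge, both endpoints lie together in some bag; and for every vertex, the bags containing it form a connected subtree. Here vertex b appears in no bag, so the decomposition is invalid.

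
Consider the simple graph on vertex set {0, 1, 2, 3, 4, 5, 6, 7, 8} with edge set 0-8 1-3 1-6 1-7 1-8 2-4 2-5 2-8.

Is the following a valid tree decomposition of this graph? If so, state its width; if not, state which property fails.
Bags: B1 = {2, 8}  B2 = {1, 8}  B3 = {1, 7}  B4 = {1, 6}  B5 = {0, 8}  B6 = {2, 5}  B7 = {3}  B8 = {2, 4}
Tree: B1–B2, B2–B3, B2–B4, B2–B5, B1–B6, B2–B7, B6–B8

No — edge (1,3) lies in no bag.

A tree decomposition must satisfy three properties: every vertex lies in some bag; for every edge, both endpoints lie together in some bag; and for every vertex, the bags containing it form a connected subtree. Here edge (1,3) lies in no bag, so the decomposition is invalid.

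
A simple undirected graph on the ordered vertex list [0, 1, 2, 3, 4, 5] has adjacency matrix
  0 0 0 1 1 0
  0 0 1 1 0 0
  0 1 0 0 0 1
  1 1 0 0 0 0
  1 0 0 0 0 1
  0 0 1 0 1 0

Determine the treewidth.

2

A width-2 tree decomposition is:
Bags: B1 = {1, 2, 3}  B2 = {2, 3, 5}  B3 = {3, 4, 5}  B4 = {0, 3, 4}
Tree: B1–B2, B2–B3, B3–B4
Every bag has size at most 3, so the width is 3 − 1 = 2 and tw(G) ≤ 2. The edges 3–1–2–5–4–0–3 form a cycle, so G is not a tree and its treewidth is at least 2. The upper and lower bounds meet at 2, so that is the treewidth.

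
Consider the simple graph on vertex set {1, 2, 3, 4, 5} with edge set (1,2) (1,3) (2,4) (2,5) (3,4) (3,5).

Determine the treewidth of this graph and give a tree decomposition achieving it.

Treewidth 2.
Bags: B1 = {2, 3, 4}  B2 = {2, 3, 5}  B3 = {1, 2, 3}
Tree: B1–B2, B2–B3

Each bag holds 3 vertices, so the decomposition has width 2, which upper-bounds the treewidth. Since 4–2–5–3–4 is a cycle in G, G is not acyclic. Forests are exactly the graphs of treewidth ≤ 1, so tw(G) ≥ 2. The upper and lower bounds meet at 2, so that is the treewidth.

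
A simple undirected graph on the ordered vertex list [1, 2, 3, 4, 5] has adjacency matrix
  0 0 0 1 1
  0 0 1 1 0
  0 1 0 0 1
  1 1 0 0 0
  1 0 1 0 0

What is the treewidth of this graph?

2

A width-2 tree decomposition is:
Bags: B1 = {1, 4, 5}  B2 = {2, 4, 5}  B3 = {2, 3, 5}
Tree: B1–B2, B2–B3
Every bag has size at most 3, so the width is 3 − 1 = 2 and tw(G) ≤ 2. Since 5–1–4–2–3–5 is a cycle in G, G is not acyclic. Forests are exactly the graphs of treewidth ≤ 1, so tw(G) ≥ 2. Hence tw(G) = 2 exactly.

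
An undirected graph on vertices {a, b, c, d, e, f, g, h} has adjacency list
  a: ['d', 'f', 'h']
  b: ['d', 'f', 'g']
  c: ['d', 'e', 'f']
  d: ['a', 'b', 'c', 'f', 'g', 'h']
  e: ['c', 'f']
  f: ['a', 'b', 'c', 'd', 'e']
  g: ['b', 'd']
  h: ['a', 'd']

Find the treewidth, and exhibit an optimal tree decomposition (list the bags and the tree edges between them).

Each bag holds 3 vertices, so the decomposition has width 2, which upper-bounds the treewidth. On the other hand G contains the 3-clique {b, d, g}. A clique must lie in a single bag of any decomposition, so no decomposition can have width below 2. Combining the bounds, tw(G) = 2.

Treewidth 2.
Bags: B1 = {a, d, f}  B2 = {a, d, h}  B3 = {b, d, f}  B4 = {b, d, g}  B5 = {c, d, f}  B6 = {c, e, f}
Tree: B1–B2, B1–B3, B3–B4, B1–B5, B5–B6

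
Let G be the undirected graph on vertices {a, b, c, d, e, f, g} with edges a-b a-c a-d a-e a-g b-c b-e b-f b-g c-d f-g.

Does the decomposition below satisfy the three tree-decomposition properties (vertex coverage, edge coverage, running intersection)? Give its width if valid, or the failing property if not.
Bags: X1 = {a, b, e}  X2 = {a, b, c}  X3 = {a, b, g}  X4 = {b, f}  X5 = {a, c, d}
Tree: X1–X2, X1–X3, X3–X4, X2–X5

No — edge (g,f) lies in no bag.

A tree decomposition must satisfy three properties: every vertex lies in some bag; for every edge, both endpoints lie together in some bag; and for every vertex, the bags containing it form a connected subtree. Here edge (g,f) lies in no bag, so the decomposition is invalid.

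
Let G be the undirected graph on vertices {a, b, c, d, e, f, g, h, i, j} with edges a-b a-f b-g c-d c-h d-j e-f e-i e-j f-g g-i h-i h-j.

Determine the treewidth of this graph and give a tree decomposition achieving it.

Each bag holds 3 vertices, so the decomposition has width 2, which upper-bounds the treewidth. The edges d–c–h–j–d form a cycle, so G is not a tree and its treewidth is at least 2. Hence tw(G) = 2 exactly.

Treewidth 2.
One optimal decomposition is:
Bags: B1 = {c, d, j}  B2 = {c, h, j}  B3 = {e, h, j}  B4 = {e, h, i}  B5 = {e, f, i}  B6 = {f, g, i}  B7 = {a, f, g}  B8 = {a, b, g}
Tree: B1–B2, B2–B3, B3–B4, B4–B5, B5–B6, B6–B7, B7–B8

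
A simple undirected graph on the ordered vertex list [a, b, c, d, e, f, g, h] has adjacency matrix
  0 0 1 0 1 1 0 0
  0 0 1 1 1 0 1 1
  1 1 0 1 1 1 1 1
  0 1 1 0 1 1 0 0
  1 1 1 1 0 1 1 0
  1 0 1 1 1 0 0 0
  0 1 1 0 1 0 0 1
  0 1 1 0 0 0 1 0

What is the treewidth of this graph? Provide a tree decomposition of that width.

Treewidth 3.
One optimal decomposition is:
Bags: B1 = {b, c, g, h}  B2 = {b, c, e, g}  B3 = {b, c, d, e}  B4 = {c, d, e, f}  B5 = {a, c, e, f}
Tree: B1–B2, B2–B3, B3–B4, B4–B5

The largest bag has 4 vertices, giving width 3; this decomposition certifies tw(G) ≤ 3. For the lower bound, the 4 vertices {c, d, e, f} are pairwise adjacent, and any tree decomposition puts a clique entirely inside one bag — forcing width ≥ 3. Therefore the treewidth is 3.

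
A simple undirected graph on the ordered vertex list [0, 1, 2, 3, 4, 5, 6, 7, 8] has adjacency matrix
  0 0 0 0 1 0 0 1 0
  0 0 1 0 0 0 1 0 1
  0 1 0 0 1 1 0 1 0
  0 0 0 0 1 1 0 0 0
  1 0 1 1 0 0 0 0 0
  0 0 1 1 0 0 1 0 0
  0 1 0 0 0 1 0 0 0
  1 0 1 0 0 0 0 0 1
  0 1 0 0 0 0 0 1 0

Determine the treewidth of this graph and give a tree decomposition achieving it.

Treewidth 3.
One optimal decomposition is:
Bags: B1 = {0, 3, 4, 7}  B2 = {2, 3, 4, 7}  B3 = {2, 3, 5, 7}  B4 = {2, 5, 7, 8}  B5 = {1, 2, 5, 8}  B6 = {1, 5, 6, 8}
Tree: B1–B2, B2–B3, B3–B4, B4–B5, B5–B6

Every bag has size at most 4, so the width is 4 − 1 = 3 and tw(G) ≤ 3. For the lower bound: the 4 vertex sets {0,3,4}, {7}, {2}, {1,5,6,8} are disjoint, each induces a connected subgraph, and every pair is joined by at least one edge of G. Contracting each set to a single vertex therefore yields K_{4} as a minor, and since treewidth is minor-monotone, tw(G) ≥ tw(K_{4}) = 3. Hence tw(G) = 3 exactly.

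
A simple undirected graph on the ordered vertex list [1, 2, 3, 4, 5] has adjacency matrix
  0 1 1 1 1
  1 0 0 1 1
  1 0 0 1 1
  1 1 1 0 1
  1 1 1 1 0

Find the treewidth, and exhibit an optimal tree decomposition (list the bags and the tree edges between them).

The largest bag has 4 vertices, giving width 3; this decomposition certifies tw(G) ≤ 3. Conversely, {1, 2, 4, 5} is a clique of size 4, and the vertices of any clique must share a bag in every tree decomposition; so some bag has ≥ 4 vertices and tw(G) ≥ 3. Hence tw(G) = 3 exactly.

Treewidth 3.
Bags: B1 = {1, 3, 4, 5}  B2 = {1, 2, 4, 5}
Tree: B1–B2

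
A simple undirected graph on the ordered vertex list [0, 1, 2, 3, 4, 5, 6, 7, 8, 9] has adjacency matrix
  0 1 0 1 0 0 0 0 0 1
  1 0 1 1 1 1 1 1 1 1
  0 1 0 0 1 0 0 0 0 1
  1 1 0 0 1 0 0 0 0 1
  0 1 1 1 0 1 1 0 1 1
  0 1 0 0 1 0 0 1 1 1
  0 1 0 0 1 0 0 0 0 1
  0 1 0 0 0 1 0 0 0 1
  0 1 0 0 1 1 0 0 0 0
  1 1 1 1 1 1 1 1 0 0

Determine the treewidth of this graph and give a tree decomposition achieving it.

Every bag has size at most 4, so the width is 4 − 1 = 3 and tw(G) ≤ 3. On the other hand G contains the 4-clique {1, 4, 5, 8}. A clique must lie in a single bag of any decomposition, so no decomposition can have width below 3. The upper and lower bounds meet at 3, so that is the treewidth.

Treewidth 3.
One such decomposition:
Bags: B1 = {1, 4, 5, 9}  B2 = {1, 4, 6, 9}  B3 = {1, 2, 4, 9}  B4 = {1, 3, 4, 9}  B5 = {1, 5, 7, 9}  B6 = {1, 4, 5, 8}  B7 = {0, 1, 3, 9}
Tree: B1–B2, B2–B3, B3–B4, B1–B5, B1–B6, B4–B7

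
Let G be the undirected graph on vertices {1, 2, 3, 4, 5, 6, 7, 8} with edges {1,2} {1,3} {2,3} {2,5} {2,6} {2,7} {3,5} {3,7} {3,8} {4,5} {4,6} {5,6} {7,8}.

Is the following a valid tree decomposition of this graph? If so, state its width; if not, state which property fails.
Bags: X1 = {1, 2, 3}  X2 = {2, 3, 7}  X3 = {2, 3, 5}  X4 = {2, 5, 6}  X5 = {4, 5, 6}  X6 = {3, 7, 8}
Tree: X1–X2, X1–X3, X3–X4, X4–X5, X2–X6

Vertex coverage: the bags together contain {1, 2, 3, 4, 5, 6, 7, 8}, the full vertex set. Edge coverage: each edge of G has both endpoints in at least one bag. Running intersection: for every vertex, the bags containing it form a connected subtree. All three properties hold, so this is a valid tree decomposition of width max|bag| − 1 = 2, and hence tw(G) ≤ 2.

Yes; width 2.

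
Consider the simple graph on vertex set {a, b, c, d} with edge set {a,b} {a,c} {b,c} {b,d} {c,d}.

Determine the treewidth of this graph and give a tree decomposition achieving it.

Every bag has size at most 3, so the width is 3 − 1 = 2 and tw(G) ≤ 2. Conversely, {b, c, d} is a clique of size 3, and the vertices of any clique must share a bag in every tree decomposition; so some bag has ≥ 3 vertices and tw(G) ≥ 2. Hence tw(G) = 2 exactly.

Treewidth 2.
Bags: B1 = {b, c, d}  B2 = {a, b, c}
Tree: B1–B2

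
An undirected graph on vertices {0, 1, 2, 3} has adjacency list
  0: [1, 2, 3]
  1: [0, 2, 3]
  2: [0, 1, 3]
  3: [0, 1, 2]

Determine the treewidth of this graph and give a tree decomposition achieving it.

Treewidth 3.
One optimal decomposition is:
Bags: B1 = {0, 1, 2, 3}
Tree: (single bag)

A single bag containing all 4 vertices is trivially a valid decomposition of width 3. For the lower bound, the 4 vertices {0, 1, 2, 3} are pairwise adjacent, and any tree decomposition puts a clique entirely inside one bag — forcing width ≥ 3. Therefore the treewidth is 3.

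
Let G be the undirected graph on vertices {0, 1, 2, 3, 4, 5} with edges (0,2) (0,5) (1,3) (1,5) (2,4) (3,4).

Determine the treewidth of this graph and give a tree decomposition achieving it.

Treewidth 2.
Bags: B1 = {0, 2, 4}  B2 = {0, 4, 5}  B3 = {1, 4, 5}  B4 = {1, 3, 4}
Tree: B1–B2, B2–B3, B3–B4

Every bag has size at most 3, so the width is 3 − 1 = 2 and tw(G) ≤ 2. Since 4–2–0–5–1–3–4 is a cycle in G, G is not acyclic. Forests are exactly the graphs of treewidth ≤ 1, so tw(G) ≥ 2. The upper and lower bounds meet at 2, so that is the treewidth.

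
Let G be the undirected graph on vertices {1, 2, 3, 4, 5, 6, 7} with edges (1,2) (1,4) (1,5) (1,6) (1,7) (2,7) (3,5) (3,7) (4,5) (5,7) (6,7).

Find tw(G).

2

A width-2 tree decomposition is:
Bags: B1 = {1, 5, 7}  B2 = {3, 5, 7}  B3 = {1, 2, 7}  B4 = {1, 4, 5}  B5 = {1, 6, 7}
Tree: B1–B2, B1–B3, B1–B4, B1–B5
The largest bag has 3 vertices, giving width 2; this decomposition certifies tw(G) ≤ 2. On the other hand G contains the 3-clique {1, 4, 5}. A clique must lie in a single bag of any decomposition, so no decomposition can have width below 2. Combining the bounds, tw(G) = 2.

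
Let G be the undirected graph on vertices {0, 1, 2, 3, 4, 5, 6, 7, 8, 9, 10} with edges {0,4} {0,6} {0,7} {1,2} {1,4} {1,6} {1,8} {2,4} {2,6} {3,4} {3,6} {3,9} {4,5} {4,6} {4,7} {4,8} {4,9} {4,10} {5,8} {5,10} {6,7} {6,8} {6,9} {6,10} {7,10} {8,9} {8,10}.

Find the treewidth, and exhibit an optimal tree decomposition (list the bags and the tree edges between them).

Each bag holds 4 vertices, so the decomposition has width 3, which upper-bounds the treewidth. For the lower bound, the 4 vertices {4, 5, 8, 10} are pairwise adjacent, and any tree decomposition puts a clique entirely inside one bag — forcing width ≥ 3. Combining the bounds, tw(G) = 3.

Treewidth 3.
Bags: B1 = {1, 2, 4, 6}  B2 = {1, 4, 6, 8}  B3 = {4, 6, 8, 10}  B4 = {4, 6, 7, 10}  B5 = {4, 6, 8, 9}  B6 = {3, 4, 6, 9}  B7 = {0, 4, 6, 7}  B8 = {4, 5, 8, 10}
Tree: B1–B2, B2–B3, B3–B4, B2–B5, B5–B6, B4–B7, B3–B8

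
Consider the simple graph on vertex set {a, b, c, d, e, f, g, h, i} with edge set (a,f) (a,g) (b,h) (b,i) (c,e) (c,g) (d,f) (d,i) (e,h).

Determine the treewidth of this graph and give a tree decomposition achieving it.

Each bag holds 3 vertices, so the decomposition has width 2, which upper-bounds the treewidth. Since h–e–c–g–a–f–d–i–b–h is a cycle in G, G is not acyclic. Forests are exactly the graphs of treewidth ≤ 1, so tw(G) ≥ 2. Therefore the treewidth is 2.

Treewidth 2.
Bags: B1 = {c, e, h}  B2 = {c, g, h}  B3 = {a, g, h}  B4 = {a, f, h}  B5 = {d, f, h}  B6 = {d, h, i}  B7 = {b, h, i}
Tree: B1–B2, B2–B3, B3–B4, B4–B5, B5–B6, B6–B7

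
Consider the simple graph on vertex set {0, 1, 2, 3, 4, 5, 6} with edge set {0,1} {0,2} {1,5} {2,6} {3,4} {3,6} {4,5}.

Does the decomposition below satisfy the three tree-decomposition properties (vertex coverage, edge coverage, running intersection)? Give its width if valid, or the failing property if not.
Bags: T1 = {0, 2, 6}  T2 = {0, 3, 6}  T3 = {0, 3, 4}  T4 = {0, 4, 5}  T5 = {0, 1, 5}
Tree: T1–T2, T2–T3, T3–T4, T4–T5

Yes; width 2.

Checking the three conditions: (i) the bags cover all of {0, 1, 2, 3, 4, 5, 6}; (ii) for each edge, some bag contains both endpoints; (iii) the bags containing any fixed vertex form a subtree. All hold, so the decomposition is valid with width 3 − 1 = 2.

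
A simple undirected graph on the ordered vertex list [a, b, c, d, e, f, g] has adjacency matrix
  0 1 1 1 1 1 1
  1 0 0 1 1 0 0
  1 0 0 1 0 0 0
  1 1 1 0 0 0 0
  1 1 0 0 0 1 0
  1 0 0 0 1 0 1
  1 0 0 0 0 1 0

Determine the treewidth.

A width-2 tree decomposition is:
Bags: B1 = {a, e, f}  B2 = {a, b, e}  B3 = {a, f, g}  B4 = {a, b, d}  B5 = {a, c, d}
Tree: B1–B2, B1–B3, B2–B4, B4–B5
The largest bag has 3 vertices, giving width 2; this decomposition certifies tw(G) ≤ 2. Conversely, {a, c, d} is a clique of size 3, and the vertices of any clique must share a bag in every tree decomposition; so some bag has ≥ 3 vertices and tw(G) ≥ 2. Therefore the treewidth is 2.

2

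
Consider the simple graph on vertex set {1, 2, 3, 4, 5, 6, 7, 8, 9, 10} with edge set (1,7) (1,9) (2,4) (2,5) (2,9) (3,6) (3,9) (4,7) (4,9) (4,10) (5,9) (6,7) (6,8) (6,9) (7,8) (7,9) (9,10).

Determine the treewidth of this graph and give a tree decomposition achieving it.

Each bag holds 3 vertices, so the decomposition has width 2, which upper-bounds the treewidth. Conversely, {6, 7, 8} is a clique of size 3, and the vertices of any clique must share a bag in every tree decomposition; so some bag has ≥ 3 vertices and tw(G) ≥ 2. Hence tw(G) = 2 exactly.

Treewidth 2.
One optimal decomposition is:
Bags: B1 = {4, 7, 9}  B2 = {6, 7, 9}  B3 = {1, 7, 9}  B4 = {3, 6, 9}  B5 = {4, 9, 10}  B6 = {2, 4, 9}  B7 = {2, 5, 9}  B8 = {6, 7, 8}
Tree: B1–B2, B1–B3, B2–B4, B1–B5, B1–B6, B6–B7, B2–B8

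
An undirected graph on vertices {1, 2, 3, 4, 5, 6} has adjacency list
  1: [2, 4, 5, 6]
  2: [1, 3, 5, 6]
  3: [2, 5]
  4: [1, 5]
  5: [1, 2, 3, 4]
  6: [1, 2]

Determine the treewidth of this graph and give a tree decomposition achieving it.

The largest bag has 3 vertices, giving width 2; this decomposition certifies tw(G) ≤ 2. For the lower bound, the 3 vertices {1, 2, 5} are pairwise adjacent, and any tree decomposition puts a clique entirely inside one bag — forcing width ≥ 2. Combining the bounds, tw(G) = 2.

Treewidth 2.
One optimal decomposition is:
Bags: B1 = {1, 2, 5}  B2 = {2, 3, 5}  B3 = {1, 2, 6}  B4 = {1, 4, 5}
Tree: B1–B2, B1–B3, B1–B4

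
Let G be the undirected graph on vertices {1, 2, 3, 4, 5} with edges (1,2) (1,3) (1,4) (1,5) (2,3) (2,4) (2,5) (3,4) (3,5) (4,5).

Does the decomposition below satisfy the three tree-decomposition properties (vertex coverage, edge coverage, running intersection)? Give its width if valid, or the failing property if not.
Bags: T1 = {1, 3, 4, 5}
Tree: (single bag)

No — vertex 2 appears in no bag.

A tree decomposition must satisfy three properties: every vertex lies in some bag; for every edge, both endpoints lie together in some bag; and for every vertex, the bags containing it form a connected subtree. Here vertex 2 appears in no bag, so the decomposition is invalid.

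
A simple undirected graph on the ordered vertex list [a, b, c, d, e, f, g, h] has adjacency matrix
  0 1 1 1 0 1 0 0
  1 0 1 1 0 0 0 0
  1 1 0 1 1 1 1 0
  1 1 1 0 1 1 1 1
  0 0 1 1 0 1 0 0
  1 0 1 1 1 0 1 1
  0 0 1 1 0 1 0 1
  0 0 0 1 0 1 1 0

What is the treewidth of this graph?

A width-3 tree decomposition is:
Bags: B1 = {a, c, d, f}  B2 = {a, b, c, d}  B3 = {c, d, e, f}  B4 = {c, d, f, g}  B5 = {d, f, g, h}
Tree: B1–B2, B1–B3, B1–B4, B4–B5
Every bag has size at most 4, so the width is 4 − 1 = 3 and tw(G) ≤ 3. Conversely, {d, f, g, h} is a clique of size 4, and the vertices of any clique must share a bag in every tree decomposition; so some bag has ≥ 4 vertices and tw(G) ≥ 3. Therefore the treewidth is 3.

3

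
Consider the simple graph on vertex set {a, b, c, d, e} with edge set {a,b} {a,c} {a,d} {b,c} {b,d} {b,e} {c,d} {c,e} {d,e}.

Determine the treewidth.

A width-3 tree decomposition is:
Bags: B1 = {a, b, c, d}  B2 = {b, c, d, e}
Tree: B1–B2
Every bag has size at most 4, so the width is 4 − 1 = 3 and tw(G) ≤ 3. For the lower bound, the 4 vertices {b, c, d, e} are pairwise adjacent, and any tree decomposition puts a clique entirely inside one bag — forcing width ≥ 3. Combining the bounds, tw(G) = 3.

3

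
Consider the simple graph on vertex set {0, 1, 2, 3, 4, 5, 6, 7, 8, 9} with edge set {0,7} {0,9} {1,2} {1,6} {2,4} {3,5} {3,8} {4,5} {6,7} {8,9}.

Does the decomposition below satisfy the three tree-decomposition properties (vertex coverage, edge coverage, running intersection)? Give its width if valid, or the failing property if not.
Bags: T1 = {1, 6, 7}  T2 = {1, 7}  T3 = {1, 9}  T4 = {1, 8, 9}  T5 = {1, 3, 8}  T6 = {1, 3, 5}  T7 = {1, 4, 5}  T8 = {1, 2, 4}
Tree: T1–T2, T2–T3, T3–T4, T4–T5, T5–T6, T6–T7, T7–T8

No — vertex 0 appears in no bag.

A tree decomposition must satisfy three properties: every vertex lies in some bag; for every edge, both endpoints lie together in some bag; and for every vertex, the bags containing it form a connected subtree. Here vertex 0 appears in no bag, so the decomposition is invalid.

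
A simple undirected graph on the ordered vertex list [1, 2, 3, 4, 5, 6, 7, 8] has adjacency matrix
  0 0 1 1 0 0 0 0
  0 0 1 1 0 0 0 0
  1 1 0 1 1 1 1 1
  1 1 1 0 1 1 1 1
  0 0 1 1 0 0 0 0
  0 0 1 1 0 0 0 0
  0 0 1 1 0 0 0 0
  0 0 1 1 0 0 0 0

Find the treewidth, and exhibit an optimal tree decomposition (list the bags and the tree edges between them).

Treewidth 2.
One optimal decomposition is:
Bags: B1 = {1, 3, 4}  B2 = {3, 4, 8}  B3 = {3, 4, 7}  B4 = {2, 3, 4}  B5 = {3, 4, 6}  B6 = {3, 4, 5}
Tree: B1–B2, B2–B3, B1–B4, B4–B5, B4–B6

Every bag has size at most 3, so the width is 3 − 1 = 2 and tw(G) ≤ 2. For the lower bound, the 3 vertices {1, 3, 4} are pairwise adjacent, and any tree decomposition puts a clique entirely inside one bag — forcing width ≥ 2. Hence tw(G) = 2 exactly.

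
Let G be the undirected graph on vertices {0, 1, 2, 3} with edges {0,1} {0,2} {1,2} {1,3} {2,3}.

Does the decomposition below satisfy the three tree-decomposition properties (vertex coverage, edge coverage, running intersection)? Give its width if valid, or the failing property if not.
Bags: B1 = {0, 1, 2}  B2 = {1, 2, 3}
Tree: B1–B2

Yes; width 2.

Vertex coverage: the bags together contain {0, 1, 2, 3}, the full vertex set. Edge coverage: each edge of G has both endpoints in at least one bag. Running intersection: for every vertex, the bags containing it form a connected subtree. All three properties hold, so this is a valid tree decomposition of width max|bag| − 1 = 2, and hence tw(G) ≤ 2.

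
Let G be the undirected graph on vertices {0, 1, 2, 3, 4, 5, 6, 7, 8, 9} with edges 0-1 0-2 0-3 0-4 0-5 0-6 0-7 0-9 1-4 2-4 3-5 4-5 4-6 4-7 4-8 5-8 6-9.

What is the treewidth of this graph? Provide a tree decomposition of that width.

Every bag has size at most 3, so the width is 3 − 1 = 2 and tw(G) ≤ 2. On the other hand G contains the 3-clique {0, 6, 9}. A clique must lie in a single bag of any decomposition, so no decomposition can have width below 2. The upper and lower bounds meet at 2, so that is the treewidth.

Treewidth 2.
One optimal decomposition is:
Bags: B1 = {4, 5, 8}  B2 = {0, 4, 5}  B3 = {0, 4, 6}  B4 = {0, 1, 4}  B5 = {0, 3, 5}  B6 = {0, 6, 9}  B7 = {0, 4, 7}  B8 = {0, 2, 4}
Tree: B1–B2, B2–B3, B3–B4, B2–B5, B3–B6, B3–B7, B2–B8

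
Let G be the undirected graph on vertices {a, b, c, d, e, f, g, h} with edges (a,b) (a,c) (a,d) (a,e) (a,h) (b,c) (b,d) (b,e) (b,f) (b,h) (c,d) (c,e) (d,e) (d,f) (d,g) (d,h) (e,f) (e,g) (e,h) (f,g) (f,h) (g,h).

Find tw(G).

A width-4 tree decomposition is:
Bags: B1 = {b, d, e, f, h}  B2 = {a, b, d, e, h}  B3 = {d, e, f, g, h}  B4 = {a, b, c, d, e}
Tree: B1–B2, B1–B3, B2–B4
Each bag holds 5 vertices, so the decomposition has width 4, which upper-bounds the treewidth. On the other hand G contains the 5-clique {a, b, d, e, h}. A clique must lie in a single bag of any decomposition, so no decomposition can have width below 4. Therefore the treewidth is 4.

4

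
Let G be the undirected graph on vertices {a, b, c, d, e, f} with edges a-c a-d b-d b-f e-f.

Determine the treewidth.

A width-1 tree decomposition is:
Bags: B1 = {a, c}  B2 = {a, d}  B3 = {b, d}  B4 = {b, f}  B5 = {e, f}
Tree: B1–B2, B2–B3, B3–B4, B4–B5
Each bag holds 2 vertices, so the decomposition has width 1, which upper-bounds the treewidth. Any graph with an edge has treewidth ≥ 1, and G has the edge c–a. Combining the bounds, tw(G) = 1.

1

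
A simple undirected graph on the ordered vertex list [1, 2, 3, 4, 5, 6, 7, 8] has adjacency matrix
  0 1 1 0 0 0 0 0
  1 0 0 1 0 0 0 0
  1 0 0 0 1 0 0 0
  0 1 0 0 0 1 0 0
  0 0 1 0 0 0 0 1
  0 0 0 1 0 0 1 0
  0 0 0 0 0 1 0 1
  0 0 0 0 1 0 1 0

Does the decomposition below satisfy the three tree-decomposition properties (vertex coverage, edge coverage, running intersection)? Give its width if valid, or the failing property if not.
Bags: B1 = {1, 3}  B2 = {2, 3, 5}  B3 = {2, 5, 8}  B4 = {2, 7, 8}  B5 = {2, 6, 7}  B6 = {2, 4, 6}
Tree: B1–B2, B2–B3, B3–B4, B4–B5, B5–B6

A tree decomposition must satisfy three properties: every vertex lies in some bag; for every edge, both endpoints lie together in some bag; and for every vertex, the bags containing it form a connected subtree. Here edge (2,1) lies in no bag, so the decomposition is invalid.

No — edge (2,1) lies in no bag.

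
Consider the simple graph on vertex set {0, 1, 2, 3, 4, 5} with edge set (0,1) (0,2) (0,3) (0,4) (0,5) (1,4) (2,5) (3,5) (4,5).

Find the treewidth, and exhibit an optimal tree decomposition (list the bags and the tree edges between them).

Every bag has size at most 3, so the width is 3 − 1 = 2 and tw(G) ≤ 2. On the other hand G contains the 3-clique {0, 1, 4}. A clique must lie in a single bag of any decomposition, so no decomposition can have width below 2. Hence tw(G) = 2 exactly.

Treewidth 2.
One optimal decomposition is:
Bags: B1 = {0, 4, 5}  B2 = {0, 3, 5}  B3 = {0, 2, 5}  B4 = {0, 1, 4}
Tree: B1–B2, B2–B3, B1–B4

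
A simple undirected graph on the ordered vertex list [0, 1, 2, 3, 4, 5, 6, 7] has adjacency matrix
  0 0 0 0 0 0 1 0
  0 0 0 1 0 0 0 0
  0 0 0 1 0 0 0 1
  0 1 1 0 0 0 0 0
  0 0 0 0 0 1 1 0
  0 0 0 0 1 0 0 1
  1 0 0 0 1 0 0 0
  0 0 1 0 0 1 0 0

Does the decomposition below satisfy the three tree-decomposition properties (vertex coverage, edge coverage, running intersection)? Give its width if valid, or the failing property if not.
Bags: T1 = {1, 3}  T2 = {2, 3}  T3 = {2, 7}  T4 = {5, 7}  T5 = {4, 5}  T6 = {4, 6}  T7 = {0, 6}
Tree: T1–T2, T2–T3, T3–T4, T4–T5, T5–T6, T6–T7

Yes; width 1.

Vertex coverage: the bags together contain {0, 1, 2, 3, 4, 5, 6, 7}, the full vertex set. Edge coverage: each edge of G has both endpoints in at least one bag. Running intersection: for every vertex, the bags containing it form a connected subtree. All three properties hold, so this is a valid tree decomposition of width max|bag| − 1 = 1, and hence tw(G) ≤ 1.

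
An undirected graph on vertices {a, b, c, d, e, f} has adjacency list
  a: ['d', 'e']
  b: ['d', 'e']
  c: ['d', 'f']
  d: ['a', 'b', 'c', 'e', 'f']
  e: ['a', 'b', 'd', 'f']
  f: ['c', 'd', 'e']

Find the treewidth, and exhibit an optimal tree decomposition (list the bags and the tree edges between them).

Each bag holds 3 vertices, so the decomposition has width 2, which upper-bounds the treewidth. On the other hand G contains the 3-clique {d, e, f}. A clique must lie in a single bag of any decomposition, so no decomposition can have width below 2. Hence tw(G) = 2 exactly.

Treewidth 2.
Bags: B1 = {a, d, e}  B2 = {d, e, f}  B3 = {b, d, e}  B4 = {c, d, f}
Tree: B1–B2, B1–B3, B2–B4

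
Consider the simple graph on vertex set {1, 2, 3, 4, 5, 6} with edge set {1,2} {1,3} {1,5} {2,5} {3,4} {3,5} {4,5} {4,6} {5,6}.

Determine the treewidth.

A width-2 tree decomposition is:
Bags: B1 = {1, 3, 5}  B2 = {3, 4, 5}  B3 = {1, 2, 5}  B4 = {4, 5, 6}
Tree: B1–B2, B1–B3, B2–B4
The largest bag has 3 vertices, giving width 2; this decomposition certifies tw(G) ≤ 2. For the lower bound, the 3 vertices {1, 2, 5} are pairwise adjacent, and any tree decomposition puts a clique entirely inside one bag — forcing width ≥ 2. Combining the bounds, tw(G) = 2.

2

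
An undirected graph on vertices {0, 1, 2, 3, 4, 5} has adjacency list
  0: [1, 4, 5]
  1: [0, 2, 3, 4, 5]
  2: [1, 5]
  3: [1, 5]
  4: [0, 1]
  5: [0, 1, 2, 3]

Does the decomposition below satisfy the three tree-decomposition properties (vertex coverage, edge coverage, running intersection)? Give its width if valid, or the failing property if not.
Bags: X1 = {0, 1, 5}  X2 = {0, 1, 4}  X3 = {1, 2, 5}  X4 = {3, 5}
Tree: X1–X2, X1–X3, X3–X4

A tree decomposition must satisfy three properties: every vertex lies in some bag; for every edge, both endpoints lie together in some bag; and for every vertex, the bags containing it form a connected subtree. Here edge (1,3) lies in no bag, so the decomposition is invalid.

No — edge (1,3) lies in no bag.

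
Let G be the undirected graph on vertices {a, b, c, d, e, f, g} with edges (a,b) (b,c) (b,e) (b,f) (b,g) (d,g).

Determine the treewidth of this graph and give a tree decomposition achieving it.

The largest bag has 2 vertices, giving width 1; this decomposition certifies tw(G) ≤ 1. Since G has at least one edge (e.g. b–g), it is not an edgeless graph, so tw(G) ≥ 1. Therefore the treewidth is 1.

Treewidth 1.
One such decomposition:
Bags: B1 = {b, g}  B2 = {a, b}  B3 = {b, e}  B4 = {d, g}  B5 = {b, c}  B6 = {b, f}
Tree: B1–B2, B1–B3, B1–B4, B2–B5, B5–B6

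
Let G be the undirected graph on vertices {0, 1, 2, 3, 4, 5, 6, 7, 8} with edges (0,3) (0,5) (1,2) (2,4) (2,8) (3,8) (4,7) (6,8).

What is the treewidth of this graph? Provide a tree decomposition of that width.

Treewidth 1.
One optimal decomposition is:
Bags: B1 = {1, 2}  B2 = {2, 8}  B3 = {2, 4}  B4 = {4, 7}  B5 = {3, 8}  B6 = {0, 3}  B7 = {6, 8}  B8 = {0, 5}
Tree: B1–B2, B2–B3, B3–B4, B2–B5, B5–B6, B2–B7, B6–B8

The largest bag has 2 vertices, giving width 1; this decomposition certifies tw(G) ≤ 1. G has an edge, so its treewidth is at least 1. Combining the bounds, tw(G) = 1.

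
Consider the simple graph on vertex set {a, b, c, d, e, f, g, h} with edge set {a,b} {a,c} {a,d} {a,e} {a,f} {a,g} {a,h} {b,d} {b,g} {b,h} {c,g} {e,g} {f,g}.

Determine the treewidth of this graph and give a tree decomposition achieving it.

Every bag has size at most 3, so the width is 3 − 1 = 2 and tw(G) ≤ 2. Conversely, {a, b, d} is a clique of size 3, and the vertices of any clique must share a bag in every tree decomposition; so some bag has ≥ 3 vertices and tw(G) ≥ 2. Therefore the treewidth is 2.

Treewidth 2.
One optimal decomposition is:
Bags: B1 = {a, b, g}  B2 = {a, b, h}  B3 = {a, e, g}  B4 = {a, b, d}  B5 = {a, c, g}  B6 = {a, f, g}
Tree: B1–B2, B1–B3, B1–B4, B1–B5, B1–B6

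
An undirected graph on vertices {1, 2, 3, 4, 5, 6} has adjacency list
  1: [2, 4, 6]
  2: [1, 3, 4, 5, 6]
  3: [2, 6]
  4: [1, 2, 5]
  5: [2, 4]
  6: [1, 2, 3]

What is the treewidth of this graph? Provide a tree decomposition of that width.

Every bag has size at most 3, so the width is 3 − 1 = 2 and tw(G) ≤ 2. For the lower bound, the 3 vertices {1, 2, 4} are pairwise adjacent, and any tree decomposition puts a clique entirely inside one bag — forcing width ≥ 2. Combining the bounds, tw(G) = 2.

Treewidth 2.
Bags: B1 = {2, 4, 5}  B2 = {1, 2, 4}  B3 = {1, 2, 6}  B4 = {2, 3, 6}
Tree: B1–B2, B2–B3, B3–B4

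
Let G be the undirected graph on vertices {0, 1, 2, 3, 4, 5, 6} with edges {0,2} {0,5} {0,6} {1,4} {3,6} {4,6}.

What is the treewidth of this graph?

1

A width-1 tree decomposition is:
Bags: B1 = {0, 6}  B2 = {0, 2}  B3 = {3, 6}  B4 = {4, 6}  B5 = {0, 5}  B6 = {1, 4}
Tree: B1–B2, B1–B3, B3–B4, B2–B5, B4–B6
Every bag has size at most 2, so the width is 2 − 1 = 1 and tw(G) ≤ 1. Since G has at least one edge (e.g. 6–0), it is not an edgeless graph, so tw(G) ≥ 1. Combining the bounds, tw(G) = 1.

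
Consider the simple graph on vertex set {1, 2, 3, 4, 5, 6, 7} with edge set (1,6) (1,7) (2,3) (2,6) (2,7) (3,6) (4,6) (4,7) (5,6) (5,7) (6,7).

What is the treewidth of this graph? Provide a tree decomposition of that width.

Every bag has size at most 3, so the width is 3 − 1 = 2 and tw(G) ≤ 2. For the lower bound, the 3 vertices {2, 3, 6} are pairwise adjacent, and any tree decomposition puts a clique entirely inside one bag — forcing width ≥ 2. The upper and lower bounds meet at 2, so that is the treewidth.

Treewidth 2.
One optimal decomposition is:
Bags: B1 = {2, 6, 7}  B2 = {2, 3, 6}  B3 = {1, 6, 7}  B4 = {4, 6, 7}  B5 = {5, 6, 7}
Tree: B1–B2, B1–B3, B3–B4, B4–B5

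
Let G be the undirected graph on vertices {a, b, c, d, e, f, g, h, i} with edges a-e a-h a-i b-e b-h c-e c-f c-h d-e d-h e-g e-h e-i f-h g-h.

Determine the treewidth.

A width-2 tree decomposition is:
Bags: B1 = {c, f, h}  B2 = {c, e, h}  B3 = {b, e, h}  B4 = {d, e, h}  B5 = {e, g, h}  B6 = {a, e, h}  B7 = {a, e, i}
Tree: B1–B2, B2–B3, B3–B4, B3–B5, B3–B6, B6–B7
The largest bag has 3 vertices, giving width 2; this decomposition certifies tw(G) ≤ 2. Conversely, {d, e, h} is a clique of size 3, and the vertices of any clique must share a bag in every tree decomposition; so some bag has ≥ 3 vertices and tw(G) ≥ 2. Combining the bounds, tw(G) = 2.

2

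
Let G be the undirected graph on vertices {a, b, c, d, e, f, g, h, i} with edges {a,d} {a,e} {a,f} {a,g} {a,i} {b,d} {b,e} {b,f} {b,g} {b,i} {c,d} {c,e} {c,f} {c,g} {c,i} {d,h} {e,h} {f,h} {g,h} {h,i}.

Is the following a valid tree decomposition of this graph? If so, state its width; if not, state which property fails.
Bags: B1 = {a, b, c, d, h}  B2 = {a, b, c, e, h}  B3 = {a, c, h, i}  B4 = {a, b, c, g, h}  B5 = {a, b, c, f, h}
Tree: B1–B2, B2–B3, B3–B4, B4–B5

A tree decomposition must satisfy three properties: every vertex lies in some bag; for every edge, both endpoints lie together in some bag; and for every vertex, the bags containing it form a connected subtree. Here edge (b,i) lies in no bag, so the decomposition is invalid.

No — edge (b,i) lies in no bag.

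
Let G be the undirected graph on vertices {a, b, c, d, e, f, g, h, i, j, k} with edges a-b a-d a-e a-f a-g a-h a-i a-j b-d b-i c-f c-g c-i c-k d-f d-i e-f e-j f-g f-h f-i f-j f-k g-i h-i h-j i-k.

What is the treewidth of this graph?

A width-3 tree decomposition is:
Bags: B1 = {a, f, h, j}  B2 = {a, f, h, i}  B3 = {a, e, f, j}  B4 = {a, f, g, i}  B5 = {a, d, f, i}  B6 = {a, b, d, i}  B7 = {c, f, g, i}  B8 = {c, f, i, k}
Tree: B1–B2, B1–B3, B2–B4, B2–B5, B5–B6, B4–B7, B7–B8
Every bag has size at most 4, so the width is 4 − 1 = 3 and tw(G) ≤ 3. For the lower bound, the 4 vertices {a, e, f, j} are pairwise adjacent, and any tree decomposition puts a clique entirely inside one bag — forcing width ≥ 3. Therefore the treewidth is 3.

3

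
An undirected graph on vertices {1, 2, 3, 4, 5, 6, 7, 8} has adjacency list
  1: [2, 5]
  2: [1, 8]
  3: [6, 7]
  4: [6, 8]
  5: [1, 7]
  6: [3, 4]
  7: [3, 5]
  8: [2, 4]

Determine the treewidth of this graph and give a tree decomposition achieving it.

Every bag has size at most 3, so the width is 3 − 1 = 2 and tw(G) ≤ 2. Since 2–8–4–6–3–7–5–1–2 is a cycle in G, G is not acyclic. Forests are exactly the graphs of treewidth ≤ 1, so tw(G) ≥ 2. Hence tw(G) = 2 exactly.

Treewidth 2.
One optimal decomposition is:
Bags: B1 = {2, 4, 8}  B2 = {2, 4, 6}  B3 = {2, 3, 6}  B4 = {2, 3, 7}  B5 = {2, 5, 7}  B6 = {1, 2, 5}
Tree: B1–B2, B2–B3, B3–B4, B4–B5, B5–B6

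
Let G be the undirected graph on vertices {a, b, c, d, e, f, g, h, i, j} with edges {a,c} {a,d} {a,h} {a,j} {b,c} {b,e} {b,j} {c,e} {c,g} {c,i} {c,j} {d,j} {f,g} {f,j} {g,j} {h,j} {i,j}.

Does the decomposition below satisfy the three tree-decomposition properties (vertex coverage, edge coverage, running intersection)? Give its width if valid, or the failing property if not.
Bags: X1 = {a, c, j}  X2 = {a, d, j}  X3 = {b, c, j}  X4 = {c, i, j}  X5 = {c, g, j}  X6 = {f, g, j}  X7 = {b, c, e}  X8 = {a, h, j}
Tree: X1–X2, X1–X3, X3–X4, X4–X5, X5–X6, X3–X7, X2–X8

Vertex coverage: the bags together contain {a, b, c, d, e, f, g, h, i, j}, the full vertex set. Edge coverage: each edge of G has both endpoints in at least one bag. Running intersection: for every vertex, the bags containing it form a connected subtree. All three properties hold, so this is a valid tree decomposition of width max|bag| − 1 = 2, and hence tw(G) ≤ 2.

Yes; width 2.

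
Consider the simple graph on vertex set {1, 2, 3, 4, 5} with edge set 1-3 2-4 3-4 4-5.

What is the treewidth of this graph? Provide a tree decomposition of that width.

Each bag holds 2 vertices, so the decomposition has width 1, which upper-bounds the treewidth. G has an edge, so its treewidth is at least 1. Hence tw(G) = 1 exactly.

Treewidth 1.
Bags: B1 = {2, 4}  B2 = {3, 4}  B3 = {1, 3}  B4 = {4, 5}
Tree: B1–B2, B2–B3, B2–B4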